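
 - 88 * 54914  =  -4832432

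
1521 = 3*507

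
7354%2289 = 487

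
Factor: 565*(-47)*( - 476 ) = 12640180 = 2^2*5^1*7^1 * 17^1*47^1*113^1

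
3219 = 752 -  - 2467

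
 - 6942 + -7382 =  - 14324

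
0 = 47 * 0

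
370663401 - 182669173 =187994228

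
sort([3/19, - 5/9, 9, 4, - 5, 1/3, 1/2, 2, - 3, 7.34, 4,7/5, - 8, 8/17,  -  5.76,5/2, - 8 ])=[ - 8, - 8, - 5.76, - 5,-3, - 5/9,  3/19,1/3, 8/17, 1/2,7/5,2, 5/2,4, 4, 7.34, 9]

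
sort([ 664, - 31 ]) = [ - 31  ,  664]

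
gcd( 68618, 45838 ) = 2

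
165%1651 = 165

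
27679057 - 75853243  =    -  48174186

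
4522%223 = 62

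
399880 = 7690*52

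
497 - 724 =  - 227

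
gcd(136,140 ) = 4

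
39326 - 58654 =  - 19328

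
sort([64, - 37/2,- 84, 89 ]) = [ - 84, - 37/2, 64 , 89 ] 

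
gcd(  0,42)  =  42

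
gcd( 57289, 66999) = 971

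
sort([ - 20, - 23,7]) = [ - 23, - 20,7]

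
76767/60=25589/20 = 1279.45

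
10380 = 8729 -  - 1651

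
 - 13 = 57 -70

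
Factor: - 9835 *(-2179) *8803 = 5^1*7^1 * 281^1*2179^1*8803^1=188652383395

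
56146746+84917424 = 141064170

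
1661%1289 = 372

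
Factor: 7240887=3^3* 31^1*41^1*211^1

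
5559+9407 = 14966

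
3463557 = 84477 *41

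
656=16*41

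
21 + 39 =60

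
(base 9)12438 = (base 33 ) 7mt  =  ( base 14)30a6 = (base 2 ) 10000010111010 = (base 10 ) 8378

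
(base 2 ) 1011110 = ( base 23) 42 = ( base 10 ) 94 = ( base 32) 2u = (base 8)136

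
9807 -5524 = 4283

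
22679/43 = 22679/43 = 527.42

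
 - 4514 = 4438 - 8952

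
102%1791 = 102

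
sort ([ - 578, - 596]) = [ - 596, - 578]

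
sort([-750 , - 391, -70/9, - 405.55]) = [ - 750, - 405.55, - 391, - 70/9]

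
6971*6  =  41826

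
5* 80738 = 403690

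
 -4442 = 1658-6100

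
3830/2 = 1915 = 1915.00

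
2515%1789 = 726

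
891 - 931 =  - 40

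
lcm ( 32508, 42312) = 2665656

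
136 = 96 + 40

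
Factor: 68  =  2^2*17^1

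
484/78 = 242/39 = 6.21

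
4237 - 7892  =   - 3655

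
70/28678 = 35/14339 = 0.00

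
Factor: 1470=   2^1*3^1*5^1*7^2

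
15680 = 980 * 16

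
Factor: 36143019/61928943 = 3^1* 11^1 * 17^( - 2 )*29^1*12589^1 * 71429^( -1)  =  12047673/20642981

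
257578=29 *8882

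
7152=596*12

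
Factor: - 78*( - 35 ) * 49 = 133770 = 2^1*3^1*5^1*7^3 * 13^1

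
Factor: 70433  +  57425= 127858 =2^1*63929^1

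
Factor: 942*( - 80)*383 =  - 28862880 = -  2^5*3^1*5^1*157^1*383^1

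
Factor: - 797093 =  - 11^1*233^1*311^1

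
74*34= 2516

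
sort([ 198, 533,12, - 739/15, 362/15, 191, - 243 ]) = [-243, - 739/15,12,362/15,  191, 198, 533]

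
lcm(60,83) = 4980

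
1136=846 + 290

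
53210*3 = 159630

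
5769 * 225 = 1298025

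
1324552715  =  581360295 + 743192420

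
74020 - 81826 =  - 7806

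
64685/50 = 1293 + 7/10 = 1293.70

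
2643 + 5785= 8428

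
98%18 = 8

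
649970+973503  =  1623473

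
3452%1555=342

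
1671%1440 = 231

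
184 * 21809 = 4012856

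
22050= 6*3675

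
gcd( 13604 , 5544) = 4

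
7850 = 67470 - 59620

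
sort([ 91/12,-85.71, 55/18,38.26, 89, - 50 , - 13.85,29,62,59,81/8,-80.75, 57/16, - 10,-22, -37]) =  [-85.71, - 80.75,-50,-37, - 22, - 13.85, - 10,55/18,57/16, 91/12, 81/8, 29,38.26,  59, 62, 89 ] 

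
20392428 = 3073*6636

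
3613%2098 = 1515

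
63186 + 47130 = 110316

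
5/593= 5/593=0.01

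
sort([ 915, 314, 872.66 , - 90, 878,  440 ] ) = [  -  90, 314, 440, 872.66,  878, 915 ]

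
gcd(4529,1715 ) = 7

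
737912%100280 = 35952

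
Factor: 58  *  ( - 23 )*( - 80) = 106720 = 2^5*5^1*23^1*29^1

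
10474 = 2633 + 7841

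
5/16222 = 5/16222= 0.00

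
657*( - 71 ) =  - 46647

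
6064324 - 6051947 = 12377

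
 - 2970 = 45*( - 66)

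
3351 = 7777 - 4426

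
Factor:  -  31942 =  - 2^1*15971^1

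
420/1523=420/1523  =  0.28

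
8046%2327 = 1065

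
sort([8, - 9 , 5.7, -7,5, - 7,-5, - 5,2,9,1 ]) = [ - 9,-7, -7,-5, - 5,1 , 2,5, 5.7,8, 9]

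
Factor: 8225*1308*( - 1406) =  - 2^3*3^1*5^2*7^1*19^1*37^1*47^1*109^1 = - 15126169800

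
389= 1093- 704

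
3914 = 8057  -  4143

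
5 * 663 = 3315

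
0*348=0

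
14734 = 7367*2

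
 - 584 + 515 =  - 69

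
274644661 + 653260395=927905056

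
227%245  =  227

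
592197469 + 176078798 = 768276267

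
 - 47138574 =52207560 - 99346134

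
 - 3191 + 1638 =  - 1553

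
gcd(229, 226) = 1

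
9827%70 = 27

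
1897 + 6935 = 8832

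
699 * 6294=4399506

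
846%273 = 27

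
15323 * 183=2804109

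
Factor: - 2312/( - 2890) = 2^2*5^ ( - 1 ) = 4/5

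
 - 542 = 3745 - 4287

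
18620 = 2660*7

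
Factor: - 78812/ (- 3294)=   646/27 = 2^1*3^(- 3 )*17^1*19^1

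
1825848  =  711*2568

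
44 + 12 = 56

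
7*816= 5712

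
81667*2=163334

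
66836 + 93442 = 160278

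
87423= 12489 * 7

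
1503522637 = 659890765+843631872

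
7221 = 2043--5178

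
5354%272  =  186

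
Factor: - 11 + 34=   23 = 23^1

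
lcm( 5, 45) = 45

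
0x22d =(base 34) GD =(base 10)557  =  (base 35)fw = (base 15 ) 272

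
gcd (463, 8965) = 1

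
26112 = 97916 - 71804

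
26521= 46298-19777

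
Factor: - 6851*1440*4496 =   -  2^9*3^2*5^1*13^1*17^1*31^1*281^1 = - 44355018240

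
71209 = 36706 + 34503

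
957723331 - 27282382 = 930440949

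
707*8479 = 5994653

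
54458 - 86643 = -32185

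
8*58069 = 464552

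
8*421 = 3368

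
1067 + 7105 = 8172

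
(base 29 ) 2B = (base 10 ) 69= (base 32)25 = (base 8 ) 105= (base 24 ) 2L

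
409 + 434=843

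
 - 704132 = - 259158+  -  444974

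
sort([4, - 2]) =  [ - 2, 4 ]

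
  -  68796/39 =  - 1764 = -1764.00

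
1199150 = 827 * 1450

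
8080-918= 7162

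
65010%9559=7656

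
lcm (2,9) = 18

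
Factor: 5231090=2^1 * 5^1*523109^1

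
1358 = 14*97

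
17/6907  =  17/6907 = 0.00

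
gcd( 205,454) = 1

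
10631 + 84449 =95080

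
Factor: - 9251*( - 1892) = 17502892 = 2^2*11^2*29^2*  43^1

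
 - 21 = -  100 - -79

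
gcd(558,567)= 9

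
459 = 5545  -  5086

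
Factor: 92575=5^2 * 7^1*23^2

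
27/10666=27/10666 = 0.00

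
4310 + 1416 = 5726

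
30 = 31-1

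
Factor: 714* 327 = 2^1*3^2 * 7^1*17^1*109^1 = 233478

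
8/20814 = 4/10407  =  0.00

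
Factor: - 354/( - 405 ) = 2^1 * 3^( - 3 )*5^( - 1 )*59^1 = 118/135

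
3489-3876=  - 387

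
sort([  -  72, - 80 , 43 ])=[ - 80,-72, 43] 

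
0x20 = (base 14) 24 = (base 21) 1b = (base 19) 1d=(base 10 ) 32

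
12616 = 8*1577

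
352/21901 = 32/1991 = 0.02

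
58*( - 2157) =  - 125106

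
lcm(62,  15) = 930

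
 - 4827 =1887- 6714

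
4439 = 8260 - 3821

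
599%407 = 192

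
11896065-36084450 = -24188385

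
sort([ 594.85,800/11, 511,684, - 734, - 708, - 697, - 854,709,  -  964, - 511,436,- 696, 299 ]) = [  -  964, - 854, - 734, - 708, - 697, - 696,-511,800/11, 299,436,511,594.85,684,709 ]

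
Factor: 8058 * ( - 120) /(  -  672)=20145/14 = 2^( - 1 )*3^1*5^1*7^(  -  1 )*17^1*79^1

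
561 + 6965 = 7526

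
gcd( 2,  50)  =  2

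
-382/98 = -191/49 = - 3.90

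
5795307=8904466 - 3109159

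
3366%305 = 11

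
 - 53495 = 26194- 79689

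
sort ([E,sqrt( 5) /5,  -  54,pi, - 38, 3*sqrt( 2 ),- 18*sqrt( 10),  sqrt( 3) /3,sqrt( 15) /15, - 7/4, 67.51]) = [ - 18 * sqrt( 10), - 54 , - 38, - 7/4,  sqrt( 15 )/15,sqrt ( 5)/5, sqrt( 3) /3, E,pi,3*sqrt(2) , 67.51] 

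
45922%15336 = 15250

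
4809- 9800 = -4991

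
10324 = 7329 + 2995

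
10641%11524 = 10641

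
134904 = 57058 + 77846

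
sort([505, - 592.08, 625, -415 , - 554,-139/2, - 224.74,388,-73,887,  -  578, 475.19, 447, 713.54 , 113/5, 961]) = [ - 592.08,-578, - 554, - 415, - 224.74,- 73, - 139/2, 113/5, 388, 447, 475.19, 505,625, 713.54, 887,961 ]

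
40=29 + 11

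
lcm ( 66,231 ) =462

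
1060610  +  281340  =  1341950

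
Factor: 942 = 2^1 * 3^1*157^1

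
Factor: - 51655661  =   - 19^1*2718719^1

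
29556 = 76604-47048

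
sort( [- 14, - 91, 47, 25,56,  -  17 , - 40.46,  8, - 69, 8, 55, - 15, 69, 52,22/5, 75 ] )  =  [ - 91,-69, - 40.46, - 17, - 15 ,-14,22/5, 8, 8,25, 47, 52, 55, 56,69, 75] 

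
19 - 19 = 0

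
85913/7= 12273+2/7 = 12273.29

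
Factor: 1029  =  3^1* 7^3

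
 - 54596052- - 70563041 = 15966989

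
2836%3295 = 2836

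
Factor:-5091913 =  - 41^1*124193^1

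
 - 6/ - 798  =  1/133 = 0.01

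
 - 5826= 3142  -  8968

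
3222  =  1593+1629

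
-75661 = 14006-89667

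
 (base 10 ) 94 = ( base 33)2S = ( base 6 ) 234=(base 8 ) 136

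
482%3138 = 482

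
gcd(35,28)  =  7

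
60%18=6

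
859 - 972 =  - 113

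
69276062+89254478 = 158530540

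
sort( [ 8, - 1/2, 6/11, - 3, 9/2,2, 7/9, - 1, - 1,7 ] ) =[  -  3,-1, -1 , - 1/2, 6/11, 7/9,  2 , 9/2 , 7, 8]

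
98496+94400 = 192896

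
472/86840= 59/10855= 0.01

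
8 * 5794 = 46352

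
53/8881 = 53/8881 =0.01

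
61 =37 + 24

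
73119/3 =24373 = 24373.00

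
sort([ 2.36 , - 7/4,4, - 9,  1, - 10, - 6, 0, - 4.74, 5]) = [ - 10, - 9,- 6,-4.74, - 7/4, 0, 1, 2.36, 4, 5 ]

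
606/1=606= 606.00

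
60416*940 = 56791040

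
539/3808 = 77/544 = 0.14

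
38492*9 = 346428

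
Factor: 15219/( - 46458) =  - 19/58 = - 2^(-1)*19^1* 29^( - 1)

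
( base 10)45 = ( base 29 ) 1g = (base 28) 1H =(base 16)2d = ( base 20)25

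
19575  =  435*45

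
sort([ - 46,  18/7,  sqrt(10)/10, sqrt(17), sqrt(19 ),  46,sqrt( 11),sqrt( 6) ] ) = [ - 46 , sqrt ( 10) /10,sqrt( 6 ),18/7, sqrt(11 ),sqrt( 17),sqrt(19),  46]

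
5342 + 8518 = 13860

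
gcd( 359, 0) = 359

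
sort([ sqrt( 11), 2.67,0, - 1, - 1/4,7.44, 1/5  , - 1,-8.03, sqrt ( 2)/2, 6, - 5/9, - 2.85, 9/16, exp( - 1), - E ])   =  [  -  8.03, - 2.85, - E, - 1, -1, - 5/9, - 1/4,0, 1/5,exp(  -  1 ), 9/16,sqrt(2 )/2,2.67 , sqrt(11 ),6, 7.44]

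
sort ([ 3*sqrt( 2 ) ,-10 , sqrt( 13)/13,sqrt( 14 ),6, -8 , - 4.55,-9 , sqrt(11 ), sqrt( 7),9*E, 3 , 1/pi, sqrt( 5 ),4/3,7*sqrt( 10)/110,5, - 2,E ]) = [ - 10, - 9, - 8,-4.55, - 2,7*sqrt(10) /110,sqrt( 13 )/13,  1/pi, 4/3,sqrt (5), sqrt(7), E, 3,sqrt ( 11 ),sqrt(14), 3*sqrt(2),5,6,9*E ] 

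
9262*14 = 129668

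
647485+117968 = 765453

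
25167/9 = 2796 + 1/3 =2796.33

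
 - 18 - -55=37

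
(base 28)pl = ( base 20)1g1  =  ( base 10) 721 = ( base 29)op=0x2D1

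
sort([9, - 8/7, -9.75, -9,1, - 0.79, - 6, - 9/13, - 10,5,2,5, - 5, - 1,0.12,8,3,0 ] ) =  [ - 10, - 9.75, - 9, - 6,-5,-8/7, - 1, - 0.79, - 9/13, 0,0.12,1,2,3,5, 5,  8,  9] 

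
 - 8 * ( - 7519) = 60152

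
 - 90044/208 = - 22511/52 =- 432.90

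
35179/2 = 17589  +  1/2= 17589.50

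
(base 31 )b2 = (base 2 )101010111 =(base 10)343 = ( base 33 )AD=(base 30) BD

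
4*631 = 2524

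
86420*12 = 1037040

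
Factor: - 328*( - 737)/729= 2^3 * 3^( - 6) * 11^1 * 41^1*67^1 = 241736/729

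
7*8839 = 61873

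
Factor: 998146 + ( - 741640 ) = 2^1*3^1*42751^1  =  256506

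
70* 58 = 4060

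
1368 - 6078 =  - 4710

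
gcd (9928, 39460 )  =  4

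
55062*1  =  55062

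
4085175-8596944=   -  4511769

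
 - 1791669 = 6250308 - 8041977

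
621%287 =47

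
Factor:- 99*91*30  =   - 2^1*3^3* 5^1*7^1 * 11^1*13^1 = - 270270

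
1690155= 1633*1035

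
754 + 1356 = 2110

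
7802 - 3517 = 4285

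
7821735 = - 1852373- - 9674108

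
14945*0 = 0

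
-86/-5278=43/2639= 0.02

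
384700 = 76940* 5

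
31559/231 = 136 + 13/21  =  136.62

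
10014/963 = 10 + 128/321 = 10.40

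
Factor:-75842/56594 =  - 37921/28297 = -  13^1*  2917^1*28297^( - 1 ) 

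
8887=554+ 8333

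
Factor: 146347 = 146347^1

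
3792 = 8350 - 4558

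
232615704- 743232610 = -510616906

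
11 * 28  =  308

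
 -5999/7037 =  - 5999/7037=-0.85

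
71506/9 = 7945+1/9 = 7945.11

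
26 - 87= - 61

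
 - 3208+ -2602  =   -5810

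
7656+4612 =12268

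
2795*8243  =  23039185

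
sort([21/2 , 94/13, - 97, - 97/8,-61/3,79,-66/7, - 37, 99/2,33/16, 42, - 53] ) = [ - 97, - 53  ,-37, - 61/3 , - 97/8, - 66/7 , 33/16,94/13, 21/2, 42,99/2,79] 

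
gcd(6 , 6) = 6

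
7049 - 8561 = - 1512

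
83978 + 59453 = 143431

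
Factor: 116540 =2^2*5^1*5827^1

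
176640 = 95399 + 81241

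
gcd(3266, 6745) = 71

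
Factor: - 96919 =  - 19^1*5101^1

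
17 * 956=16252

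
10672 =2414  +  8258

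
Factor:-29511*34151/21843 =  - 13^1*37^1 * 71^1*809^( - 1) * 1093^1 = - 37327043/809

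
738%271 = 196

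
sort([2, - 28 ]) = [-28, 2]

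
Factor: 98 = 2^1*7^2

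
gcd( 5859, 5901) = 21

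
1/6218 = 1/6218= 0.00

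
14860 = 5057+9803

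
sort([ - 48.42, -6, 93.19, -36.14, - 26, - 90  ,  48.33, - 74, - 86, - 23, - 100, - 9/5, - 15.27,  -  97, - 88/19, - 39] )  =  [ - 100, - 97, - 90 , - 86, - 74, - 48.42, - 39, - 36.14, - 26,-23 , - 15.27, - 6, - 88/19, - 9/5,48.33 , 93.19 ] 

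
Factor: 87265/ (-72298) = -2^ (-1) * 5^1*31^1*37^ ( - 1)*563^1*977^( - 1)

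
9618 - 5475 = 4143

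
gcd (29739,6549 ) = 3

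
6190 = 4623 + 1567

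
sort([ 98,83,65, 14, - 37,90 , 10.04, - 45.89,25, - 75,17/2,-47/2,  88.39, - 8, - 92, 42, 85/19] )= [  -  92, - 75,  -  45.89, - 37, - 47/2, - 8, 85/19,17/2, 10.04, 14, 25 , 42,65,83,88.39, 90, 98] 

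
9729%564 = 141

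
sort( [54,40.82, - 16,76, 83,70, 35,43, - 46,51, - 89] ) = [ - 89 , - 46, - 16,35 , 40.82,  43, 51,54,70,76,83]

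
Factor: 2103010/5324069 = 2^1 * 5^1*7^1*  13^1*89^( - 1 )*163^( -1 )*367^( - 1)*2311^1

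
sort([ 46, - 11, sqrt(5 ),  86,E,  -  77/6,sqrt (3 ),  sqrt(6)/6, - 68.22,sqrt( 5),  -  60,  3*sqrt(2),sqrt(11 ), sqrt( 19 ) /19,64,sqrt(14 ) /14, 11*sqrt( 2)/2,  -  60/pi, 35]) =[ - 68.22,-60 , - 60/pi,  -  77/6, - 11, sqrt(19 ) /19,  sqrt (14 ) /14,sqrt(6) /6,  sqrt( 3),sqrt( 5),  sqrt( 5 ), E,sqrt(11) , 3*sqrt(2 ),11*sqrt(2)/2, 35,46,64,86 ]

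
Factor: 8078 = 2^1*7^1*577^1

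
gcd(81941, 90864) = 1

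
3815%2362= 1453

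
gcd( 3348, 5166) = 18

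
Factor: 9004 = 2^2*2251^1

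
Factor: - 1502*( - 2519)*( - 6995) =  - 26465848310 = - 2^1* 5^1*11^1 * 229^1*751^1*1399^1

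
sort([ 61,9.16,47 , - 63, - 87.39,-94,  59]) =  [ - 94, - 87.39  , -63 , 9.16,47, 59,  61]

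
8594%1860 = 1154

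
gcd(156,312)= 156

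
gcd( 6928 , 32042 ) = 866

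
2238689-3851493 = -1612804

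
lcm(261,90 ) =2610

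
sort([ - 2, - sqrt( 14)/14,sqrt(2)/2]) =[ - 2, - sqrt (14)/14,sqrt(2)/2]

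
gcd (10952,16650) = 74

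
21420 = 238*90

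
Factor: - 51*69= - 3519 = - 3^2 * 17^1* 23^1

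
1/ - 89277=  -  1+89276/89277 = - 0.00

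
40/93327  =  40/93327 = 0.00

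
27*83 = 2241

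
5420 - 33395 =-27975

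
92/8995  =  92/8995 = 0.01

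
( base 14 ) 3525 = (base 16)241D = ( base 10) 9245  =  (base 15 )2b15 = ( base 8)22035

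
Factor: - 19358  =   - 2^1*9679^1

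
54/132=9/22 = 0.41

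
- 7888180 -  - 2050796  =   - 5837384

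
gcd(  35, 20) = 5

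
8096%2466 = 698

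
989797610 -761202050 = 228595560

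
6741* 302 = 2035782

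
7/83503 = 1/11929=0.00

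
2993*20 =59860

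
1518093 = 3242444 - 1724351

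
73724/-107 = - 690  +  106/107 = - 689.01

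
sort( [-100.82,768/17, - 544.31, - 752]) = [ - 752, - 544.31, - 100.82, 768/17]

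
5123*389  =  1992847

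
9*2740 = 24660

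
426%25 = 1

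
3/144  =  1/48  =  0.02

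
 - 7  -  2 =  - 9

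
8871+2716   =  11587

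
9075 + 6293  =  15368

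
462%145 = 27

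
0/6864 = 0 = 0.00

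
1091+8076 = 9167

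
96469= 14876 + 81593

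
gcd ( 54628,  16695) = 7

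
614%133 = 82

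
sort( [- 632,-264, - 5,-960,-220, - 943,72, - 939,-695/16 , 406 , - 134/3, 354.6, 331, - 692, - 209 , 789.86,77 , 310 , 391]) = [ - 960, - 943, - 939, - 692, - 632,-264,  -  220, - 209, - 134/3,-695/16, - 5,72, 77,310,  331,354.6,391 , 406, 789.86] 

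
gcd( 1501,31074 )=1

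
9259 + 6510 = 15769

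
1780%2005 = 1780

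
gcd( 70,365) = 5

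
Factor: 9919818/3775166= 3^2*113^1 *521^( - 1) * 3623^ ( - 1 )*4877^1 = 4959909/1887583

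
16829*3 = 50487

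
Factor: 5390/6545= 14/17 = 2^1*7^1*17^(-1)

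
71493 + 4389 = 75882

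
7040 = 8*880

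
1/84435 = 1/84435 = 0.00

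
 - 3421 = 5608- 9029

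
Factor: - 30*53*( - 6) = 9540= 2^2*3^2*5^1*53^1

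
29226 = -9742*( - 3)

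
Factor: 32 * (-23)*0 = 0 = 0^1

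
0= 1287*0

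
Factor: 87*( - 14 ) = -2^1*3^1 *7^1 * 29^1 = - 1218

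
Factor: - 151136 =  - 2^5 * 4723^1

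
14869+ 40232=55101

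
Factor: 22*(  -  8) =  - 2^4*11^1= - 176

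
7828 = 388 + 7440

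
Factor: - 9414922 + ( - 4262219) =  - 13677141 = - 3^1*47^1*97001^1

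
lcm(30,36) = 180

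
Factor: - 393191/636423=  - 3^(-1 )*212141^( - 1)*393191^1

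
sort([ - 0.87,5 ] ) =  [ - 0.87,5 ] 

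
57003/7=8143+2/7 = 8143.29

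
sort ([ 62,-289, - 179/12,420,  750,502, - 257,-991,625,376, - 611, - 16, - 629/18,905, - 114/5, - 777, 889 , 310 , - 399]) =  [ - 991, - 777, - 611, - 399 ,-289, - 257, - 629/18 , - 114/5, - 16, - 179/12,62,310, 376,420, 502, 625,750, 889,905]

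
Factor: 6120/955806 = 2^2*3^1*5^1*17^1*241^( - 1)*661^( - 1) = 1020/159301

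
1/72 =1/72 = 0.01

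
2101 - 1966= 135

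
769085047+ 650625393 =1419710440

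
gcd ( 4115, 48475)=5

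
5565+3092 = 8657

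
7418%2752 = 1914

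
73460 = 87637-14177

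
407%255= 152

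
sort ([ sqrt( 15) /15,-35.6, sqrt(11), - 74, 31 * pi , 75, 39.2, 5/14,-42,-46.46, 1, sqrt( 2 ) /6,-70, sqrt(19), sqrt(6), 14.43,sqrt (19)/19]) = [-74, - 70, - 46.46, - 42,-35.6, sqrt(19) /19, sqrt(2 ) /6,  sqrt(15 ) /15 , 5/14,1,  sqrt(6 ),sqrt(11 ), sqrt(19 ), 14.43, 39.2, 75  ,  31*pi] 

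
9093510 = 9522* 955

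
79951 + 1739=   81690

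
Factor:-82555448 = - 2^3 * 61^1*167^1*1013^1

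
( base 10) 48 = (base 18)2c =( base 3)1210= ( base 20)28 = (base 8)60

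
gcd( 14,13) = 1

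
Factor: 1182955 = 5^1* 103^1*2297^1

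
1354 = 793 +561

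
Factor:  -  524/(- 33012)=1/63  =  3^(  -  2)*7^( - 1 ) 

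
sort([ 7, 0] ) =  [ 0,7 ]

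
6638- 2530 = 4108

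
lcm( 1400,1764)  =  88200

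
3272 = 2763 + 509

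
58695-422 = 58273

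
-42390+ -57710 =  - 100100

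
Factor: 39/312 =1/8 = 2^( - 3 )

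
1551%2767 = 1551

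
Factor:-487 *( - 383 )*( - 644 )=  - 120119524 = - 2^2*7^1*23^1*383^1*487^1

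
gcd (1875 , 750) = 375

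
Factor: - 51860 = -2^2 * 5^1*2593^1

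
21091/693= 30 + 43/99 = 30.43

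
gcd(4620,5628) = 84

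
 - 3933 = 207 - 4140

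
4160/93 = 44 + 68/93 = 44.73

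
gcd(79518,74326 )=2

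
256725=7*36675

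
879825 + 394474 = 1274299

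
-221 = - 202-19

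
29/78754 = 29/78754 = 0.00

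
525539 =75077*7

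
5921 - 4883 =1038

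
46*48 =2208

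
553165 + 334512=887677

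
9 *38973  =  350757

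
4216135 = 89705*47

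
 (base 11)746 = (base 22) 1IH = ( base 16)381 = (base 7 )2421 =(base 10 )897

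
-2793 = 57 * ( - 49 )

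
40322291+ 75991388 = 116313679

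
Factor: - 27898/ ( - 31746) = 3^ (- 1)*11^( - 1)* 29^1 = 29/33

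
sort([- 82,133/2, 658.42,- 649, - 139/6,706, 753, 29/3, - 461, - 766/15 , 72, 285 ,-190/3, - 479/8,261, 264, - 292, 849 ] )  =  [ - 649, - 461, - 292, - 82,- 190/3, - 479/8, - 766/15, - 139/6,29/3,133/2, 72, 261, 264,285,658.42,706,  753,849]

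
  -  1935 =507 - 2442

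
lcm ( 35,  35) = 35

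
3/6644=3/6644  =  0.00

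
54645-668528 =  - 613883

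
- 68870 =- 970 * 71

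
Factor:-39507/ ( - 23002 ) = 2^ (  -  1)*3^1  *  7^( - 1)*13^1*31^( - 1)*53^( - 1) * 1013^1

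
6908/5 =6908/5 = 1381.60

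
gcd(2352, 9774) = 6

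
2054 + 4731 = 6785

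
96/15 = 32/5 = 6.40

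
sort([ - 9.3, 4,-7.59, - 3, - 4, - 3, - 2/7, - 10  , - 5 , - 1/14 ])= [ - 10, - 9.3, - 7.59,-5,-4, - 3, - 3, - 2/7, - 1/14,  4] 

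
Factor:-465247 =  - 29^1*61^1*263^1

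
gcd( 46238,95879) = 1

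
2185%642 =259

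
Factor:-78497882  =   - 2^1 * 39248941^1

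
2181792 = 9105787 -6923995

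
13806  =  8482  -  - 5324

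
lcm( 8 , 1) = 8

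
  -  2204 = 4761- 6965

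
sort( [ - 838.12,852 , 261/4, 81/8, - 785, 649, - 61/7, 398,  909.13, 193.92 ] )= [ - 838.12,-785, - 61/7, 81/8,261/4, 193.92,  398,649,852,909.13]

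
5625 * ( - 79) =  - 444375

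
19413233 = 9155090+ 10258143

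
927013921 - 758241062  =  168772859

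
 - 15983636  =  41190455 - 57174091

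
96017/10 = 96017/10 = 9601.70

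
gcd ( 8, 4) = 4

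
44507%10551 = 2303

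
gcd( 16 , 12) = 4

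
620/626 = 310/313 = 0.99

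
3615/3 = 1205 = 1205.00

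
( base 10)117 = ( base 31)3o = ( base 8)165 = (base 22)57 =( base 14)85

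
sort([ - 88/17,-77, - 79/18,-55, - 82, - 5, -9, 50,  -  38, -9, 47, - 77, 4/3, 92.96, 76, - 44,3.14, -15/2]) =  [ - 82, - 77, - 77, - 55  ,  -  44,-38, - 9 , - 9, - 15/2, - 88/17, - 5,-79/18, 4/3, 3.14,47, 50,  76, 92.96] 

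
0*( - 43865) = 0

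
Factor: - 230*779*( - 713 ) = 2^1*5^1 * 19^1*23^2 * 31^1*41^1 = 127748210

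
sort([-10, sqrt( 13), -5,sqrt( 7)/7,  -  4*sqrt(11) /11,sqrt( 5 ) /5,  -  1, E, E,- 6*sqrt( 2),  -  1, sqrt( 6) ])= [ - 10, - 6*sqrt( 2 ), - 5,-4*sqrt(11 ) /11, - 1,-1,  sqrt( 7)/7,  sqrt( 5)/5,sqrt (6 ),E,E,sqrt( 13 )]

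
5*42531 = 212655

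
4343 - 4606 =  - 263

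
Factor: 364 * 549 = 2^2*3^2 *7^1*13^1*61^1 = 199836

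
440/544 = 55/68 = 0.81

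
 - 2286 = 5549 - 7835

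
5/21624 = 5/21624 = 0.00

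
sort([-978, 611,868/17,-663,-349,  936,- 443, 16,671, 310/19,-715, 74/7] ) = [ - 978,  -  715, - 663, -443, - 349, 74/7, 16, 310/19,868/17 , 611 , 671,936 ] 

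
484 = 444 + 40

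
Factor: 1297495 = 5^1*259499^1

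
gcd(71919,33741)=9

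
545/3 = 181 + 2/3 = 181.67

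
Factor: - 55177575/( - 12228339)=5^2*23^1*29^1*1103^1*4076113^( - 1) = 18392525/4076113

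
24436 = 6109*4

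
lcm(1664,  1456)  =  11648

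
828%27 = 18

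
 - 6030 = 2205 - 8235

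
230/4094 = 5/89 = 0.06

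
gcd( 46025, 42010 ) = 5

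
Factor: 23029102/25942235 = 2^1*5^(-1)* 11^( - 1)*19^1*471677^( - 1 )*606029^1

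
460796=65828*7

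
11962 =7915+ 4047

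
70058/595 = 70058/595 = 117.74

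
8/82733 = 8/82733 =0.00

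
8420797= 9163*919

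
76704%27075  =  22554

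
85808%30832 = 24144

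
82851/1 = 82851=82851.00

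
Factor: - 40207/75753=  - 3^( - 2)*19^( - 1 )*31^1*443^( - 1)*1297^1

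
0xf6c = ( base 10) 3948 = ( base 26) 5LM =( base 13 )1a49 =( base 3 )12102020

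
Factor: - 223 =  -223^1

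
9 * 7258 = 65322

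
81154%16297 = 15966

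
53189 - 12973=40216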